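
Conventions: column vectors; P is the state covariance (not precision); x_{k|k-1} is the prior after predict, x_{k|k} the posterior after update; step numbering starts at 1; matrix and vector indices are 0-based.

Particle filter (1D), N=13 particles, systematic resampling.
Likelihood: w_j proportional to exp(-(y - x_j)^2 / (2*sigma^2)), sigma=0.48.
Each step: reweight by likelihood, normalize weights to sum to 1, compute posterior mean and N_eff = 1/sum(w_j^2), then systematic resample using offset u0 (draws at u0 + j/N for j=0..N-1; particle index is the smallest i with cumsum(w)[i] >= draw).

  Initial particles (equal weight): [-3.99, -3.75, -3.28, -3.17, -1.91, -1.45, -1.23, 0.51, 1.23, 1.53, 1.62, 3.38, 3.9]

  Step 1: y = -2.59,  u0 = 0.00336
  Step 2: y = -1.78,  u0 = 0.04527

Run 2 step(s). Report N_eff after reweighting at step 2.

N_eff = 4.1892

step 1: w=[0.0105, 0.0399, 0.2636, 0.3569, 0.2715, 0.0441, 0.0134, 0.0000, 0.0000, 0.0000, 0.0000, 0.0000, 0.0000]  mean=-2.7868  Neff=3.6440  idx=[0, 2, 2, 2, 2, 3, 3, 3, 3, 4, 4, 4, 4]
step 2: w=[0.0000, 0.0019, 0.0019, 0.0019, 0.0019, 0.0038, 0.0038, 0.0038, 0.0038, 0.2443, 0.2443, 0.2443, 0.2443]  mean=-1.9398  Neff=4.1892  idx=[9, 9, 9, 10, 10, 10, 10, 11, 11, 11, 12, 12, 12]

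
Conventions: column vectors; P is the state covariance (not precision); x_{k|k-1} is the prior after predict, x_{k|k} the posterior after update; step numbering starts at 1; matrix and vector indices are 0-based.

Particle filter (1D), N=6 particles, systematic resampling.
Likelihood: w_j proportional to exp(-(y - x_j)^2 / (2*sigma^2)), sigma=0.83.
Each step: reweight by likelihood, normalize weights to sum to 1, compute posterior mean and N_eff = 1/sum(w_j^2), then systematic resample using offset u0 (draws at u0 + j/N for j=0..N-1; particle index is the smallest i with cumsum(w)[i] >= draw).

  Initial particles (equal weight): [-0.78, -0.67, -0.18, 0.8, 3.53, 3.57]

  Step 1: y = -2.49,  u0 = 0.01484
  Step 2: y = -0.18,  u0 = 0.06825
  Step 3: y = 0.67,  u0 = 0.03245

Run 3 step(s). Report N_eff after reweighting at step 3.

step 1: w=[0.5178, 0.3906, 0.0899, 0.0017, 0.0000, 0.0000]  mean=-0.6804  Neff=2.3322  idx=[0, 0, 0, 0, 1, 1]
step 2: w=[0.1618, 0.1618, 0.1618, 0.1618, 0.1765, 0.1765]  mean=-0.7412  Neff=5.9896  idx=[0, 1, 2, 3, 4, 5]
step 3: w=[0.1539, 0.1539, 0.1539, 0.1539, 0.1923, 0.1923]  mean=-0.7377  Neff=5.9301  idx=[0, 1, 2, 3, 4, 5]

N_eff = 5.9301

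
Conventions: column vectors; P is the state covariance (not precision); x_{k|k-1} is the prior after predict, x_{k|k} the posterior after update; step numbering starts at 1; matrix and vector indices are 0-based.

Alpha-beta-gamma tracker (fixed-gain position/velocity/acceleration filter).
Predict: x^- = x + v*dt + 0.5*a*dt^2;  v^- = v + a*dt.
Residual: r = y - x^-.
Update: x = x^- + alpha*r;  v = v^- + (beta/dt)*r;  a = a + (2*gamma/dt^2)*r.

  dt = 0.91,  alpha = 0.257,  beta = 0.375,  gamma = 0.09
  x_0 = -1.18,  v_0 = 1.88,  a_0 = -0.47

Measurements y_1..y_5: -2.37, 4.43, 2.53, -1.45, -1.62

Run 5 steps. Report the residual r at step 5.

step 1: x_pred=0.3362  r=-2.7062  x^+=-0.3593  v^+=0.3371  a^+=-1.0582
step 2: x_pred=-0.4907  r=4.9207  x^+=0.7739  v^+=1.4019  a^+=0.0114
step 3: x_pred=2.0543  r=0.4757  x^+=2.1766  v^+=1.6082  a^+=0.1147
step 4: x_pred=3.6876  r=-5.1376  x^+=2.3672  v^+=-0.4045  a^+=-1.0020
step 5: x_pred=1.5843  r=-3.2043  x^+=0.7608  v^+=-2.6367  a^+=-1.6985

resid = -3.2043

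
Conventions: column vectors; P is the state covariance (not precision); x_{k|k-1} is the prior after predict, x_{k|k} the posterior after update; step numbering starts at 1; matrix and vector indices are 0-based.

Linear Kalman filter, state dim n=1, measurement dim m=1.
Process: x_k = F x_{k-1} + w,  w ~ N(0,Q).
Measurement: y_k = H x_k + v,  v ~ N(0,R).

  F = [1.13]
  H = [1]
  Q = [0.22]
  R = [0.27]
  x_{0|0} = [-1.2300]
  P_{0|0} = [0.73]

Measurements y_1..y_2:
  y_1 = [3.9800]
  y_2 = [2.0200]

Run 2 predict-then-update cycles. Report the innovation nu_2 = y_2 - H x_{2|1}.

step 1: x^-=[-1.3899]  P^-=[1.1521]  S=[1.4221]  K=[0.8101]  nu=[5.3699]  x^+=[2.9605]  P^+=[0.2187]
step 2: x^-=[3.3454]  P^-=[0.4993]  S=[0.7693]  K=[0.6490]  nu=[-1.3254]  x^+=[2.4852]  P^+=[0.1752]

innov = [-1.3254]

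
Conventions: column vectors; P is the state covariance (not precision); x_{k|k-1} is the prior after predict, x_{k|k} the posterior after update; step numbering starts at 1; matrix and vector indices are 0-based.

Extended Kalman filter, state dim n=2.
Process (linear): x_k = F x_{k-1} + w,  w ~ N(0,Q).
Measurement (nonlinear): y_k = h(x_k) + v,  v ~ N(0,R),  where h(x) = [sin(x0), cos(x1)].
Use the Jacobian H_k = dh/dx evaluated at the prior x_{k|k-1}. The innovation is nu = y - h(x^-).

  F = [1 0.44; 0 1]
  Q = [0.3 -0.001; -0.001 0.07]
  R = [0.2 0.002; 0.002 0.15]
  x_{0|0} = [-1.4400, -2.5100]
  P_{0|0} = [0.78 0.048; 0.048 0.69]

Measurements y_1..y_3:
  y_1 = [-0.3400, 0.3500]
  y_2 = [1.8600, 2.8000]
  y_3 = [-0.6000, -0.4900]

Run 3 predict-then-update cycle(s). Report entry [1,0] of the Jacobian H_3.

H_jac[1,0] = 0.0000

step 1: x^-=[-2.5444, -2.5100]  P^-=[1.2558 0.3506; 0.3506 0.7600]  H_jac=[-0.8269 0.0000; 0.0000 0.5904]  S=[1.0587 -0.1692; -0.1692 0.4149]  K=[-0.9639 0.1059; -0.1081 1.0374]  nu=[0.2223, 1.1571]  x^+=[-2.6362, -1.3337]  P^+=[0.2329 0.0236; 0.0236 0.2632]
step 2: x^-=[-3.2230, -1.3337]  P^-=[0.6046 0.1384; 0.1384 0.3332]  H_jac=[-0.9967 0.0000; 0.0000 0.9720]  S=[0.8006 -0.1321; -0.1321 0.4648]  K=[-0.7396 0.0793; -0.0602 0.6797]  nu=[1.7786, 2.5651]  x^+=[-4.3352, 0.3027]  P^+=[0.1483 0.0107; 0.0107 0.1048]
step 3: x^-=[-4.2020, 0.3027]  P^-=[0.4780 0.0558; 0.0558 0.1748]  H_jac=[-0.4885 0.0000; 0.0000 -0.2981]  S=[0.3141 0.0101; 0.0101 0.1655]  K=[-0.7417 -0.0551; -0.0768 -0.3100]  nu=[-1.4726, -1.4445]  x^+=[-3.0302, 0.8636]  P^+=[0.3039 0.0327; 0.0327 0.1565]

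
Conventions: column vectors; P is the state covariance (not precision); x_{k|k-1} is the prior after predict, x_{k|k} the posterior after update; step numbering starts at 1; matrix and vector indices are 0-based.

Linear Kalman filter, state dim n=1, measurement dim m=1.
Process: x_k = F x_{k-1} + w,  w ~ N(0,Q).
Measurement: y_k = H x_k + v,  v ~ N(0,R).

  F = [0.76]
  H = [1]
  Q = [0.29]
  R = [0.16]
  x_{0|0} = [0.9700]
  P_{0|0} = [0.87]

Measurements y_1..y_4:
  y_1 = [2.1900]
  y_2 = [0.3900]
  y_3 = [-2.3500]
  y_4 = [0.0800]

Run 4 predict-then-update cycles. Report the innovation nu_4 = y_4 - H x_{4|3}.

step 1: x^-=[0.7372]  P^-=[0.7925]  S=[0.9525]  K=[0.8320]  nu=[1.4528]  x^+=[1.9460]  P^+=[0.1331]
step 2: x^-=[1.4789]  P^-=[0.3669]  S=[0.5269]  K=[0.6963]  nu=[-1.0889]  x^+=[0.7207]  P^+=[0.1114]
step 3: x^-=[0.5477]  P^-=[0.3544]  S=[0.5144]  K=[0.6889]  nu=[-2.8977]  x^+=[-1.4486]  P^+=[0.1102]
step 4: x^-=[-1.1009]  P^-=[0.3537]  S=[0.5137]  K=[0.6885]  nu=[1.1809]  x^+=[-0.2878]  P^+=[0.1102]

innov = [1.1809]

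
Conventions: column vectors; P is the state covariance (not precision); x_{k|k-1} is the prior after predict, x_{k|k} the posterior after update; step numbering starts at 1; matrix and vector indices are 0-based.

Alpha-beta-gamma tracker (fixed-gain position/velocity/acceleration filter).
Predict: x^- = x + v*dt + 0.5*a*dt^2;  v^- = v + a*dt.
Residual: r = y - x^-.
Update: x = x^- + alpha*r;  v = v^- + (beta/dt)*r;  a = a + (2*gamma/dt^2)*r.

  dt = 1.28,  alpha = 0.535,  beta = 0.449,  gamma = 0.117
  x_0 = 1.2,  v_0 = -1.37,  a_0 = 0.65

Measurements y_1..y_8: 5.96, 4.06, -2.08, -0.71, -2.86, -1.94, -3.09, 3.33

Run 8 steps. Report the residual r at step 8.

step 1: x_pred=-0.0211  r=5.9811  x^+=3.1788  v^+=1.5601  a^+=1.5042
step 2: x_pred=6.4079  r=-2.3479  x^+=5.1518  v^+=2.6619  a^+=1.1689
step 3: x_pred=9.5166  r=-11.5966  x^+=3.3124  v^+=0.0902  a^+=-0.4873
step 4: x_pred=3.0286  r=-3.7386  x^+=1.0285  v^+=-1.8450  a^+=-1.0213
step 5: x_pred=-2.1698  r=-0.6902  x^+=-2.5391  v^+=-3.3944  a^+=-1.1199
step 6: x_pred=-7.8013  r=5.8613  x^+=-4.6655  v^+=-2.7718  a^+=-0.2828
step 7: x_pred=-8.4451  r=5.3551  x^+=-5.5801  v^+=-1.2553  a^+=0.4821
step 8: x_pred=-6.7920  r=10.1220  x^+=-1.3767  v^+=2.9124  a^+=1.9277

resid = 10.1220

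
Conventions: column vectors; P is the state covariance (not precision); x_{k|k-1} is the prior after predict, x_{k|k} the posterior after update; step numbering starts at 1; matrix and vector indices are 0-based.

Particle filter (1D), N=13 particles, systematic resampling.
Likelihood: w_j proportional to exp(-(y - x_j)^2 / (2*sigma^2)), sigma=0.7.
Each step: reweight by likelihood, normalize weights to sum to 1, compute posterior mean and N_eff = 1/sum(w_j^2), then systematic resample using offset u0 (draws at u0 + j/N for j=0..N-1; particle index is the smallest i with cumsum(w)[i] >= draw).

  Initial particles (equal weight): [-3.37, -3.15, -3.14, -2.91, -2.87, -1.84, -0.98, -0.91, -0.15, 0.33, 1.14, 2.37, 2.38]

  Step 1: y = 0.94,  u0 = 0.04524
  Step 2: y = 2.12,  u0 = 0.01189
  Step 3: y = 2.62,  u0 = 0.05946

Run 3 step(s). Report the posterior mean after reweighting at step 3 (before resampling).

step 1: w=[0.0000, 0.0000, 0.0000, 0.0000, 0.0000, 0.0002, 0.0104, 0.0136, 0.1328, 0.3054, 0.4285, 0.0554, 0.0538]  mean=0.8059  Neff=3.3248  idx=[8, 8, 9, 9, 9, 9, 10, 10, 10, 10, 10, 11, 12]
step 2: w=[0.0013, 0.0013, 0.0097, 0.0097, 0.0097, 0.0097, 0.0960, 0.0960, 0.0960, 0.0960, 0.0960, 0.2399, 0.2387]  mean=1.6961  Neff=6.2129  idx=[2, 6, 7, 8, 8, 9, 10, 11, 11, 11, 12, 12, 12]
step 3: w=[0.0008, 0.0170, 0.0170, 0.0170, 0.0170, 0.0170, 0.0170, 0.1492, 0.1492, 0.1492, 0.1499, 0.1499, 0.1499]  mean=2.2474  Neff=7.3585  idx=[4, 7, 7, 8, 8, 9, 9, 10, 10, 11, 11, 12, 12]

post_mean = 2.2474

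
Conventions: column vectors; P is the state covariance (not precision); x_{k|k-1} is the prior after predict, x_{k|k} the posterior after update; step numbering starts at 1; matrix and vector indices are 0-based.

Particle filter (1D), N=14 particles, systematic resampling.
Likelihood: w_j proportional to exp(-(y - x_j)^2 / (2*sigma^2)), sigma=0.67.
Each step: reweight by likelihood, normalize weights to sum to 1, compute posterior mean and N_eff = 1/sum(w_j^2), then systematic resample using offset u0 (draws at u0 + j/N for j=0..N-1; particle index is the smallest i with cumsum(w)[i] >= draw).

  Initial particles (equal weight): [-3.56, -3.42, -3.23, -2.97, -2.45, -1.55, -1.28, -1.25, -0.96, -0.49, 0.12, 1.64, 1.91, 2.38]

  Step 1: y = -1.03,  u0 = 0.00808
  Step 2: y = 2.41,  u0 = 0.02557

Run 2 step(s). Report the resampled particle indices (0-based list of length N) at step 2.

resampled_idx = [9, 12, 12, 12, 12, 12, 12, 12, 13, 13, 13, 13, 13, 13]

step 1: w=[0.0002, 0.0004, 0.0010, 0.0032, 0.0225, 0.1576, 0.1987, 0.2018, 0.2118, 0.1539, 0.0488, 0.0001, 0.0000, 0.0000]  mean=-1.0934  Neff=5.6658  idx=[4, 5, 5, 6, 6, 6, 7, 7, 7, 8, 8, 8, 9, 9]
step 2: w=[0.0000, 0.0001, 0.0001, 0.0014, 0.0014, 0.0014, 0.0018, 0.0018, 0.0018, 0.0176, 0.0176, 0.0176, 0.4686, 0.4686]  mean=-0.5226  Neff=2.2720  idx=[9, 12, 12, 12, 12, 12, 12, 12, 13, 13, 13, 13, 13, 13]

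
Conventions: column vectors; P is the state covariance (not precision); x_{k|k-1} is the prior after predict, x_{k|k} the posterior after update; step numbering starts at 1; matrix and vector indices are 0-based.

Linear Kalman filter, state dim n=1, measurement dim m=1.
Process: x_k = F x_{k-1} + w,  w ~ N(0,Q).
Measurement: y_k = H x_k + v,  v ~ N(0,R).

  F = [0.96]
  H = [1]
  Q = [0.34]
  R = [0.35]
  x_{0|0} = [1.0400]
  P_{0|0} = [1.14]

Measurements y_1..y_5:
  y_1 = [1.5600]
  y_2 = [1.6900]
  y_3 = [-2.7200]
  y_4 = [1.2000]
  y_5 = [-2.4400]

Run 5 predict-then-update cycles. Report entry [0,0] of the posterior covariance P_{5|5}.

P_post[0,0] = 0.2116

step 1: x^-=[0.9984]  P^-=[1.3906]  S=[1.7406]  K=[0.7989]  nu=[0.5616]  x^+=[1.4471]  P^+=[0.2796]
step 2: x^-=[1.3892]  P^-=[0.5977]  S=[0.9477]  K=[0.6307]  nu=[0.3008]  x^+=[1.5789]  P^+=[0.2207]
step 3: x^-=[1.5158]  P^-=[0.5434]  S=[0.8934]  K=[0.6083]  nu=[-4.2358]  x^+=[-1.0607]  P^+=[0.2129]
step 4: x^-=[-1.0182]  P^-=[0.5362]  S=[0.8862]  K=[0.6051]  nu=[2.2182]  x^+=[0.3239]  P^+=[0.2118]
step 5: x^-=[0.3110]  P^-=[0.5352]  S=[0.8852]  K=[0.6046]  nu=[-2.7510]  x^+=[-1.3523]  P^+=[0.2116]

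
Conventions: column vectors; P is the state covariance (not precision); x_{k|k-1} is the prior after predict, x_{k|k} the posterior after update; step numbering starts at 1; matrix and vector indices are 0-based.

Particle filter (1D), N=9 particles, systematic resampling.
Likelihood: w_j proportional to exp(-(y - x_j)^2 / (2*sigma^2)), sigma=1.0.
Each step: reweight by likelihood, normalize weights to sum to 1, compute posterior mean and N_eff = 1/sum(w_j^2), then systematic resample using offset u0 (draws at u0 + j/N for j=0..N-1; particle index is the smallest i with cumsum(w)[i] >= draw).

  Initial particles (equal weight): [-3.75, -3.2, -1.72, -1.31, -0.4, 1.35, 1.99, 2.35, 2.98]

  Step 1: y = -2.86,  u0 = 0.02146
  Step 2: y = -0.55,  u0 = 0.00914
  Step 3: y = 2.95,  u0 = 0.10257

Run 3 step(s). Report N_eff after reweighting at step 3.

step 1: w=[0.2704, 0.3793, 0.2098, 0.1209, 0.0195, 0.0001, 0.0000, 0.0000, 0.0000]  mean=-2.7548  Neff=3.6229  idx=[0, 0, 0, 1, 1, 1, 2, 2, 3]
step 2: w=[0.0032, 0.0032, 0.0032, 0.0160, 0.0160, 0.0160, 0.2704, 0.2704, 0.4016]  mean=-1.6459  Neff=3.2436  idx=[2, 6, 6, 7, 7, 7, 8, 8, 8]
step 3: w=[0.0000, 0.0422, 0.0422, 0.0422, 0.0422, 0.0422, 0.2631, 0.2631, 0.2631]  mean=-1.3964  Neff=4.6194  idx=[3, 6, 6, 6, 7, 7, 8, 8, 8]

N_eff = 4.6194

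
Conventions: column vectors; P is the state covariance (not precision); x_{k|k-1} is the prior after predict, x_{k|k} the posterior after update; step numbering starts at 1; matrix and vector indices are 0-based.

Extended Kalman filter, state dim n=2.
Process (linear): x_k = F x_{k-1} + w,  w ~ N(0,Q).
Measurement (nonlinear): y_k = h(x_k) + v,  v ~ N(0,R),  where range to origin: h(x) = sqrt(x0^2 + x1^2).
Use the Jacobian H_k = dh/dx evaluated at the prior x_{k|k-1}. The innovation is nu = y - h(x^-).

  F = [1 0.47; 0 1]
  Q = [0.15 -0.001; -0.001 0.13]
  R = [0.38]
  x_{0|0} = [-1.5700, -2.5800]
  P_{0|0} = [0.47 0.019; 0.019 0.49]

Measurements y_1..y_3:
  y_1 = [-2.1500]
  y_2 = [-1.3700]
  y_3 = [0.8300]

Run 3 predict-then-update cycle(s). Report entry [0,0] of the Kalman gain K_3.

K[0,0] = -0.4914

step 1: x^-=[-2.7826, -2.5800]  P^-=[0.7461 0.2483; 0.2483 0.6200]  H_jac=[-0.7333 -0.6799]  S=[1.3154]  K=[-0.5443; -0.4589]  nu=[-5.9446]  x^+=[0.4529, 0.1479]  P^+=[0.3564 -0.0802; -0.0802 0.3430]
step 2: x^-=[0.5224, 0.1479]  P^-=[0.5068 0.0800; 0.0800 0.4730]  H_jac=[0.9622 0.2724]  S=[0.9262]  K=[0.5500; 0.2222]  nu=[-1.9130]  x^+=[-0.5297, -0.2772]  P^+=[0.2266 -0.0332; -0.0332 0.4273]
step 3: x^-=[-0.6600, -0.2772]  P^-=[0.4398 0.1666; 0.1666 0.5573]  H_jac=[-0.9220 -0.3872]  S=[0.9563]  K=[-0.4914; -0.3862]  nu=[0.1142]  x^+=[-0.7161, -0.3213]  P^+=[0.2088 -0.0149; -0.0149 0.4146]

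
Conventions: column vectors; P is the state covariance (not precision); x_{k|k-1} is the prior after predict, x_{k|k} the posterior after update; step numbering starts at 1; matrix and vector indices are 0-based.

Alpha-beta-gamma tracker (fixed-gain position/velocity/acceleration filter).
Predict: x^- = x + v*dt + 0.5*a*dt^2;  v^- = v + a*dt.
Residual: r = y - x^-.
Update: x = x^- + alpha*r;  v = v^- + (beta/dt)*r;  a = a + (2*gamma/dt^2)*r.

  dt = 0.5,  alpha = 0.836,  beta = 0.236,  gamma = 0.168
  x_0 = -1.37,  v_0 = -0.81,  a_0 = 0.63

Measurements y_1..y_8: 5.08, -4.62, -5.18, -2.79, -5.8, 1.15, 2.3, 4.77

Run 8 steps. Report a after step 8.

a_post = 13.7052

step 1: x_pred=-1.6963  r=6.7763  x^+=3.9687  v^+=2.7034  a^+=9.7373
step 2: x_pred=6.5375  r=-11.1576  x^+=-2.7902  v^+=2.3057  a^+=-5.2585
step 3: x_pred=-2.2946  r=-2.8854  x^+=-4.7068  v^+=-1.6855  a^+=-9.1364
step 4: x_pred=-6.6916  r=3.9016  x^+=-3.4299  v^+=-4.4121  a^+=-3.8927
step 5: x_pred=-6.1225  r=0.3225  x^+=-5.8529  v^+=-6.2062  a^+=-3.4592
step 6: x_pred=-9.3884  r=10.5384  x^+=-0.5783  v^+=-2.9617  a^+=10.7044
step 7: x_pred=-0.7211  r=3.0211  x^+=1.8045  v^+=3.8164  a^+=14.7648
step 8: x_pred=5.5584  r=-0.7884  x^+=4.8993  v^+=10.8267  a^+=13.7052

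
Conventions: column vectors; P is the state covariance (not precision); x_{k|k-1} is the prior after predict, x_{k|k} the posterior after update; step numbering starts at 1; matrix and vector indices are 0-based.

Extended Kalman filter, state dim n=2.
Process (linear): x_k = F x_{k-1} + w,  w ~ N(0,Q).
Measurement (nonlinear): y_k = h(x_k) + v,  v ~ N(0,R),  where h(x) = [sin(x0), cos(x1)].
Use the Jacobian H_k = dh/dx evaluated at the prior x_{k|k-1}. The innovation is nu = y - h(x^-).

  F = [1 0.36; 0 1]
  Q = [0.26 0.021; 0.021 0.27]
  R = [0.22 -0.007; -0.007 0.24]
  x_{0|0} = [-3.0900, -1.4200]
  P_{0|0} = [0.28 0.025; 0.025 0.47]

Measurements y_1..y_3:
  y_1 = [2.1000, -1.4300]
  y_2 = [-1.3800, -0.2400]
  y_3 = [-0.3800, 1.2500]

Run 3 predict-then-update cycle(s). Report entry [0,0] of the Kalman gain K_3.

step 1: x^-=[-3.6012, -1.4200]  P^-=[0.6189 0.2152; 0.2152 0.7400]  H_jac=[-0.8962 0.0000; 0.0000 0.9887]  S=[0.7171 -0.1977; -0.1977 0.9633]  K=[-0.7553 0.0659; -0.0632 0.7465]  nu=[1.6564, -1.5802]  x^+=[-4.9564, -2.7043]  P^+=[0.1859 0.0213; 0.0213 0.1817]
step 2: x^-=[-5.9300, -2.7043]  P^-=[0.4848 0.1077; 0.1077 0.4517]  H_jac=[0.9383 0.0000; 0.0000 0.4235]  S=[0.6468 0.0358; 0.0358 0.3210]  K=[0.6997 0.0641; 0.1241 0.5820]  nu=[-1.7259, 0.6659]  x^+=[-7.0950, -2.5308]  P^+=[0.1636 0.0247; 0.0247 0.3278]
step 3: x^-=[-8.0061, -2.5308]  P^-=[0.4839 0.1638; 0.1638 0.5978]  H_jac=[-0.1515 0.0000; 0.0000 0.5735]  S=[0.2311 -0.0212; -0.0212 0.4366]  K=[-0.2988 0.2006; -0.0354 0.7835]  nu=[0.6085, 2.0692]  x^+=[-7.7729, -0.9312]  P^+=[0.4431 0.0876; 0.0876 0.3283]

K[0,0] = -0.2988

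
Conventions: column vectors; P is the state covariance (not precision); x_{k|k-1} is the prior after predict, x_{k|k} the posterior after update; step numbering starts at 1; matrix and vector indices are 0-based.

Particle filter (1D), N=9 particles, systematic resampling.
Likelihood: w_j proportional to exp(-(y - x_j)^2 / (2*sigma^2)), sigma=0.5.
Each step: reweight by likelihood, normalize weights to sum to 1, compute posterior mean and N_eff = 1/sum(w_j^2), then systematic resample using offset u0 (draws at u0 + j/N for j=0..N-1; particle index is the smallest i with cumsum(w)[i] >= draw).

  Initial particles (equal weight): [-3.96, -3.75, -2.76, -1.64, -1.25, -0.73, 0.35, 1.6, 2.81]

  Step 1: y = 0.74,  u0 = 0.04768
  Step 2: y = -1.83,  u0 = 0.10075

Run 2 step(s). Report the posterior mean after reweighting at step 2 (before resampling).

post_mean = 0.3500

step 1: w=[0.0000, 0.0000, 0.0000, 0.0000, 0.0004, 0.0136, 0.7532, 0.2326, 0.0002]  mean=0.6260  Neff=1.6085  idx=[6, 6, 6, 6, 6, 6, 6, 7, 7]
step 2: w=[0.1429, 0.1429, 0.1429, 0.1429, 0.1429, 0.1429, 0.1429, 0.0000, 0.0000]  mean=0.3500  Neff=7.0000  idx=[0, 1, 2, 3, 3, 4, 5, 6, 6]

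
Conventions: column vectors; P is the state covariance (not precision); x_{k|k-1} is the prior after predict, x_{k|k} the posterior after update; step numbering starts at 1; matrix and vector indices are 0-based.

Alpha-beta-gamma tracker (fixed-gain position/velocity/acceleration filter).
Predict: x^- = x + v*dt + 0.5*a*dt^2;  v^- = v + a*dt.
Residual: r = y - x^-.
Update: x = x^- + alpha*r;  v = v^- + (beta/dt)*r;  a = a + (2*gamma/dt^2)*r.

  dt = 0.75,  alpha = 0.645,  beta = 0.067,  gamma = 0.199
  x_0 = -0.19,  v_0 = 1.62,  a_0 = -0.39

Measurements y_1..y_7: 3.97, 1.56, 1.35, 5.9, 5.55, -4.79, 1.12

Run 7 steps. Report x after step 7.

step 1: x_pred=0.9153  r=3.0547  x^+=2.8856  v^+=1.6004  a^+=1.7714
step 2: x_pred=4.5841  r=-3.0241  x^+=2.6335  v^+=2.6588  a^+=-0.3683
step 3: x_pred=4.5240  r=-3.1740  x^+=2.4768  v^+=2.0990  a^+=-2.6141
step 4: x_pred=3.3158  r=2.5842  x^+=4.9826  v^+=0.3692  a^+=-0.7856
step 5: x_pred=5.0385  r=0.5115  x^+=5.3684  v^+=-0.1743  a^+=-0.4238
step 6: x_pred=5.1185  r=-9.9085  x^+=-1.2725  v^+=-1.3773  a^+=-7.4346
step 7: x_pred=-4.3964  r=5.5164  x^+=-0.8383  v^+=-6.4604  a^+=-3.5314

x_post = -0.8383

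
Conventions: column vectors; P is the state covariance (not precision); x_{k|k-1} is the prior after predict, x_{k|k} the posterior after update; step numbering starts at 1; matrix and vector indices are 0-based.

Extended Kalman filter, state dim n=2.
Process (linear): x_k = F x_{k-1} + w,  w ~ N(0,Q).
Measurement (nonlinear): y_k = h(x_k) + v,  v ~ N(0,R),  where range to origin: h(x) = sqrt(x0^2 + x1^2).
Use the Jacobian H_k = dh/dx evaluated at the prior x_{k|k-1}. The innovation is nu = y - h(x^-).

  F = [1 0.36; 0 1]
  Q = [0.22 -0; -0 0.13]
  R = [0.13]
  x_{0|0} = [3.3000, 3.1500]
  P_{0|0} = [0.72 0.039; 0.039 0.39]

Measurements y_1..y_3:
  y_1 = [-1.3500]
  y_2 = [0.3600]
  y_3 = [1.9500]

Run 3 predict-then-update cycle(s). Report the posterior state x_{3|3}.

x_post = [-1.6233, 0.0999]

step 1: x^-=[4.4340, 3.1500]  P^-=[1.0186 0.1794; 0.1794 0.5200]  H_jac=[0.8152 0.5791]  S=[1.1508]  K=[0.8119; 0.3888]  nu=[-6.7890]  x^+=[-1.0779, 0.5105]  P^+=[0.2601 -0.1838; -0.1838 0.3461]
step 2: x^-=[-0.8941, 0.5105]  P^-=[0.3926 -0.0593; -0.0593 0.4761]  H_jac=[-0.8684 0.4958]  S=[0.5941]  K=[-0.6232; 0.4839]  nu=[-0.6696]  x^+=[-0.4768, 0.1865]  P^+=[0.1618 0.1199; 0.1199 0.3369]
step 3: x^-=[-0.4097, 0.1865]  P^-=[0.5118 0.2412; 0.2412 0.4669]  H_jac=[-0.9101 0.4143]  S=[0.4522]  K=[-0.8091; -0.0577]  nu=[1.4999]  x^+=[-1.6233, 0.0999]  P^+=[0.2158 0.2201; 0.2201 0.4654]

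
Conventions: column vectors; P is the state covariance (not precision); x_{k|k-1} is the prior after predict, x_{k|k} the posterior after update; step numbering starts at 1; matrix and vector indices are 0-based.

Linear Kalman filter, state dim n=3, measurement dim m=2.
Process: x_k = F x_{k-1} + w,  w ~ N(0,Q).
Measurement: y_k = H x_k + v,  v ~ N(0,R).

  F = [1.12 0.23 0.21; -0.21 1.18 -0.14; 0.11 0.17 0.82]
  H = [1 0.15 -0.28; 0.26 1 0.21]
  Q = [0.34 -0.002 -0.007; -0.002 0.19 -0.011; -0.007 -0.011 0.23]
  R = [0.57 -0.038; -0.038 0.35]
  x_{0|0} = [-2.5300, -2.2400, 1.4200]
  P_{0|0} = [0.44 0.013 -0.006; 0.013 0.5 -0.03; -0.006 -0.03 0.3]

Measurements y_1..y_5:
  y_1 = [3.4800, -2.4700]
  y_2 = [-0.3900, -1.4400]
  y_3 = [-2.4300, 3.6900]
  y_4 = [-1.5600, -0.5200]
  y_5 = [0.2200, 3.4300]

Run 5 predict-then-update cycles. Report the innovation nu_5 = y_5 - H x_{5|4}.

innov = [1.5901, 2.5333]

step 1: x^-=[-3.0506, -2.3107, 0.5053]  P^-=[0.9326 0.0327 0.1088; 0.0327 0.9146 0.0187; 0.1088 0.0187 0.4425]  S=[1.5051 0.3599; 0.3599 1.3839]  K=[0.5877 0.0625; -0.0542 0.6839; -0.0345 0.1101]  nu=[7.0187, 0.5277]  x^+=[1.1070, -2.3298, 0.3215]  P^+=[0.3809 -0.1220 0.1073; -0.1220 0.2895 -0.0777; 0.1073 -0.0777 0.4267]
step 2: x^-=[0.7715, -3.0267, -0.0107]  P^-=[0.8321 -0.2193 0.1820; -0.2193 0.7107 -0.1156; 0.1820 -0.1156 0.5230]  S=[1.3011 0.0801; 0.0801 0.9973]  K=[0.5757 -0.0108; -0.1010 0.6392; 0.0115 0.0407]  nu=[-0.7105, 1.3884]  x^+=[0.3474, -2.0675, 0.0377]  P^+=[0.4017 -0.1662 0.1720; -0.1662 0.3002 -0.1403; 0.1720 -0.1403 0.5211]
step 3: x^-=[-0.0785, -2.5178, -0.2823]  P^-=[0.8644 -0.3068 0.2385; -0.3068 0.7748 -0.2002; 0.2385 -0.2002 0.5796]  S=[1.2885 0.0327; 0.0327 0.9913]  K=[0.5846 -0.0515; -0.1212 0.6628; 0.0363 -0.0178]  nu=[-2.0529, 6.2875]  x^+=[-1.6022, 1.8981, -0.4689]  P^+=[0.4234 -0.1945 0.2107; -0.1945 0.3257 -0.1837; 0.2107 -0.1837 0.5777]
step 4: x^-=[-1.4564, 2.6419, -0.2381]  P^-=[0.8949 -0.3598 0.2726; -0.3598 0.8430 -0.2530; 0.2726 -0.2530 0.6125]  S=[1.2926 0.0115; 0.0115 1.0170]  K=[0.5922 -0.0754; -0.1319 0.6862; 0.0493 -0.0531]  nu=[-0.5666, -2.7332]  x^+=[-1.5857, 0.8409, -0.1208]  P^+=[0.4368 -0.2110 0.2311; -0.2110 0.3437 -0.2079; 0.2311 -0.2079 0.6065]
step 5: x^-=[-1.6079, 1.3422, -0.1305]  P^-=[0.9128 -0.3892 0.2902; -0.3892 0.8866 -0.2812; 0.2902 -0.2812 0.6289]  S=[1.2964 0.0006; 0.0006 1.0372]  K=[0.5964 -0.0881; -0.1372 0.7004; 0.0555 -0.0711]  nu=[1.5901, 2.5333]  x^+=[-0.8827, 2.8982, -0.2224]  P^+=[0.4436 -0.2194 0.2408; -0.2194 0.3535 -0.2197; 0.2408 -0.2197 0.6196]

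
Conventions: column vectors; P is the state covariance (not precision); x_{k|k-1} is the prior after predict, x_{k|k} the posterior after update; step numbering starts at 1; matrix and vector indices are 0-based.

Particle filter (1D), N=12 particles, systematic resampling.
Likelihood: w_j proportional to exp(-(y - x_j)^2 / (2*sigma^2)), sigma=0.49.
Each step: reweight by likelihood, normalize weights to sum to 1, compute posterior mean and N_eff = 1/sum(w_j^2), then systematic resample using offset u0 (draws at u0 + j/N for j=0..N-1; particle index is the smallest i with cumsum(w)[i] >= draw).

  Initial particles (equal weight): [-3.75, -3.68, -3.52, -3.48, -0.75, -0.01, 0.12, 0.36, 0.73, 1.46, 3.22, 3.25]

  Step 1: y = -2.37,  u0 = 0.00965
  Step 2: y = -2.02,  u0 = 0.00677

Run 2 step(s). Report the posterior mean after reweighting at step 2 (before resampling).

post_mean = -3.5109

step 1: w=[0.0988, 0.1463, 0.3320, 0.4008, 0.0221, 0.0000, 0.0000, 0.0000, 0.0000, 0.0000, 0.0000, 0.0000]  mean=-3.4888  Neff=3.3059  idx=[0, 0, 1, 2, 2, 2, 2, 3, 3, 3, 3, 3]
step 2: w=[0.0191, 0.0191, 0.0312, 0.0895, 0.0895, 0.0895, 0.0895, 0.1145, 0.1145, 0.1145, 0.1145, 0.1145]  mean=-3.5109  Neff=10.0674  idx=[0, 3, 4, 5, 6, 6, 7, 8, 9, 9, 10, 11]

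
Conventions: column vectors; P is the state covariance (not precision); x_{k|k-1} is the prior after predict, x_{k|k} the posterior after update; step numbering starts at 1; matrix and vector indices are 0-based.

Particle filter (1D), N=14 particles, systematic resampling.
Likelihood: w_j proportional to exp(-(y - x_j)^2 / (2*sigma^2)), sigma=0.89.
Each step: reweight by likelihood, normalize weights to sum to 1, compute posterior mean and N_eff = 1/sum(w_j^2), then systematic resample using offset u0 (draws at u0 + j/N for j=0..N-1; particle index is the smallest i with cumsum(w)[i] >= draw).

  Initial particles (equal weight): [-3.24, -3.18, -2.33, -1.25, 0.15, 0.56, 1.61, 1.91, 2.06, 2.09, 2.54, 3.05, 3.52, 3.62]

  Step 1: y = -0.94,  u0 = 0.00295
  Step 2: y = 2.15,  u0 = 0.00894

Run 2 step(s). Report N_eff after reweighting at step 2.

step 1: w=[0.0172, 0.0205, 0.1435, 0.4574, 0.2296, 0.1174, 0.0080, 0.0029, 0.0017, 0.0015, 0.0002, 0.0000, 0.0000, 0.0000]  mean=-0.9014  Neff=3.3655  idx=[0, 2, 2, 3, 3, 3, 3, 3, 3, 4, 4, 4, 4, 5]
step 2: w=[0.0000, 0.0000, 0.0000, 0.0013, 0.0013, 0.0013, 0.0013, 0.0013, 0.0013, 0.1519, 0.1519, 0.1519, 0.1519, 0.3847]  mean=0.2969  Neff=4.1619  idx=[9, 9, 9, 10, 10, 11, 11, 12, 12, 13, 13, 13, 13, 13]

N_eff = 4.1619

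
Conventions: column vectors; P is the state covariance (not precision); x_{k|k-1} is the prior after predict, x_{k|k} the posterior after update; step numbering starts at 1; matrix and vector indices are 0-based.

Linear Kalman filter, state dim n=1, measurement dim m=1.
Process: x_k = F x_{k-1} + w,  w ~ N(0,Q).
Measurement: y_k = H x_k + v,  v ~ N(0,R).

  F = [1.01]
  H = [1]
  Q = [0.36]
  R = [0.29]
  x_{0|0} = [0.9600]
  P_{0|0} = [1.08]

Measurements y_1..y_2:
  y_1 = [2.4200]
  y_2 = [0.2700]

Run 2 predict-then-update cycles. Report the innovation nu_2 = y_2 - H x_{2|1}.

step 1: x^-=[0.9696]  P^-=[1.4617]  S=[1.7517]  K=[0.8344]  nu=[1.4504]  x^+=[2.1799]  P^+=[0.2420]
step 2: x^-=[2.2017]  P^-=[0.6069]  S=[0.8969]  K=[0.6766]  nu=[-1.9317]  x^+=[0.8946]  P^+=[0.1962]

innov = [-1.9317]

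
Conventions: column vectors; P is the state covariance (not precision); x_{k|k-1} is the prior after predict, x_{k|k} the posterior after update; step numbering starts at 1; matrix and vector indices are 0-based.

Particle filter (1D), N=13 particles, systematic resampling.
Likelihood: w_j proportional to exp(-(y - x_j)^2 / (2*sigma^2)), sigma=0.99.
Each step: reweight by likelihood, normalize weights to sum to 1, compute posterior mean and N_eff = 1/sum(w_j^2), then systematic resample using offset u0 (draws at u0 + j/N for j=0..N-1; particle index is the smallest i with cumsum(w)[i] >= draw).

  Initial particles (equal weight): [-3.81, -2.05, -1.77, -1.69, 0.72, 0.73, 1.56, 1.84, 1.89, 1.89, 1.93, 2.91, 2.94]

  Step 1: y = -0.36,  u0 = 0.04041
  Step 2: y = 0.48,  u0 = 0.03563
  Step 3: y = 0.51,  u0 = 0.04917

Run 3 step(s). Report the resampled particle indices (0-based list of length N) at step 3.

step 1: w=[0.0009, 0.0908, 0.1413, 0.1581, 0.2150, 0.2126, 0.0594, 0.0330, 0.0295, 0.0295, 0.0268, 0.0017, 0.0015]  mean=-0.0710  Neff=6.5924  idx=[1, 2, 2, 3, 3, 4, 4, 4, 5, 5, 5, 7, 9]
step 2: w=[0.0055, 0.0109, 0.0109, 0.0130, 0.0130, 0.1399, 0.1399, 0.1399, 0.1395, 0.1395, 0.1395, 0.0561, 0.0522]  mean=0.7158  Neff=8.0898  idx=[3, 5, 5, 6, 7, 7, 8, 8, 9, 9, 10, 10, 12]
step 3: w=[0.0076, 0.0873, 0.0873, 0.0873, 0.0873, 0.0873, 0.0871, 0.0871, 0.0871, 0.0871, 0.0871, 0.0871, 0.0338]  mean=0.7465  Neff=11.7998  idx=[1, 2, 3, 4, 5, 5, 6, 7, 8, 9, 10, 11, 12]

resampled_idx = [1, 2, 3, 4, 5, 5, 6, 7, 8, 9, 10, 11, 12]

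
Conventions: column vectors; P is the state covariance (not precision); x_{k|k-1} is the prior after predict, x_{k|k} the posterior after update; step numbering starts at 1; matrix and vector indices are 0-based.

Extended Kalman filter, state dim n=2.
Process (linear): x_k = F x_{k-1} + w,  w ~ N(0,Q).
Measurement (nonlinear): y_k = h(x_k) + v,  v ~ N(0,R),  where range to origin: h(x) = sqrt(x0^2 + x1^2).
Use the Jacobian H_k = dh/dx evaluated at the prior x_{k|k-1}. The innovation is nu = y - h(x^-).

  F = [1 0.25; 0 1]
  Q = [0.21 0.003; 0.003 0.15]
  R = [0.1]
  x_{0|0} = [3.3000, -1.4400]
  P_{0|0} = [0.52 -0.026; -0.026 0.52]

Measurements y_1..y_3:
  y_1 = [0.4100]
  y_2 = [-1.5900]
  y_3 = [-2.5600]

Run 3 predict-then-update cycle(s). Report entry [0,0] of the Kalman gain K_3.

step 1: x^-=[2.9400, -1.4400]  P^-=[0.7495 0.1070; 0.1070 0.6700]  H_jac=[0.8981 -0.4399]  S=[0.7496]  K=[0.8352; -0.2650]  nu=[-2.8637]  x^+=[0.5483, -0.6812]  P^+=[0.2267 0.2729; 0.2729 0.6174]
step 2: x^-=[0.3780, -0.6812]  P^-=[0.6117 0.4302; 0.4302 0.7674]  H_jac=[0.4852 -0.8744]  S=[0.4657]  K=[-0.1705; -0.9927]  nu=[-2.3690]  x^+=[0.7819, 1.6705]  P^+=[0.5981 0.3514; 0.3514 0.3085]
step 3: x^-=[1.1995, 1.6705]  P^-=[1.0031 0.4315; 0.4315 0.4585]  H_jac=[0.5833 0.8123]  S=[1.1527]  K=[0.8117; 0.5415]  nu=[-4.6165]  x^+=[-2.5476, -0.8292]  P^+=[0.2437 -0.0751; -0.0751 0.1206]

K[0,0] = 0.8117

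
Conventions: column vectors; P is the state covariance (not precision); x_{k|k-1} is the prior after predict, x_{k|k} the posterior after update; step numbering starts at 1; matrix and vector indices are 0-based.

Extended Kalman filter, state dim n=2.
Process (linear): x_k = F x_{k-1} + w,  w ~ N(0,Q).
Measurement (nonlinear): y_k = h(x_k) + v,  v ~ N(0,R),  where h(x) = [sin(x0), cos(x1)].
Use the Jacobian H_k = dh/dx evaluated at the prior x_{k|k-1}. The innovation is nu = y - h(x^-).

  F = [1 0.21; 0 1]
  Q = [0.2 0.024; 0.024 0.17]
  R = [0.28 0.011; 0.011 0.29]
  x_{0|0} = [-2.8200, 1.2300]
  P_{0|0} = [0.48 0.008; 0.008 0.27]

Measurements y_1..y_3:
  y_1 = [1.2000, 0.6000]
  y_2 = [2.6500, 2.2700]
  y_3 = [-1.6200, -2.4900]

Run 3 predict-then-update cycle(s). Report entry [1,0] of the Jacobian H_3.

H_jac[1,0] = 0.0000

step 1: x^-=[-2.5617, 1.2300]  P^-=[0.6953 0.0887; 0.0887 0.4400]  H_jac=[-0.8365 0.0000; 0.0000 -0.9425]  S=[0.7665 0.0809; 0.0809 0.6808]  K=[-0.7553 -0.0330; -0.0329 -0.6052]  nu=[1.7479, 0.2658]  x^+=[-3.8906, 1.0117]  P^+=[0.2532 0.0190; 0.0190 0.1866]
step 2: x^-=[-3.6782, 1.0117]  P^-=[0.4694 0.0822; 0.0822 0.3566]  H_jac=[-0.8595 0.0000; 0.0000 -0.8477]  S=[0.6268 0.0709; 0.0709 0.5463]  K=[-0.6387 -0.0446; -0.0508 -0.5468]  nu=[2.1388, 1.7395]  x^+=[-5.1219, -0.0483]  P^+=[0.2086 0.0236; 0.0236 0.1877]
step 3: x^-=[-5.1320, -0.0483]  P^-=[0.4268 0.0870; 0.0870 0.3577]  H_jac=[0.4074 0.0000; 0.0000 0.0482]  S=[0.3508 0.0127; 0.0127 0.2908]  K=[0.4959 -0.0072; 0.0990 0.0550]  nu=[-2.5333, -3.4888]  x^+=[-6.3629, -0.4910]  P^+=[0.3406 0.0695; 0.0695 0.3533]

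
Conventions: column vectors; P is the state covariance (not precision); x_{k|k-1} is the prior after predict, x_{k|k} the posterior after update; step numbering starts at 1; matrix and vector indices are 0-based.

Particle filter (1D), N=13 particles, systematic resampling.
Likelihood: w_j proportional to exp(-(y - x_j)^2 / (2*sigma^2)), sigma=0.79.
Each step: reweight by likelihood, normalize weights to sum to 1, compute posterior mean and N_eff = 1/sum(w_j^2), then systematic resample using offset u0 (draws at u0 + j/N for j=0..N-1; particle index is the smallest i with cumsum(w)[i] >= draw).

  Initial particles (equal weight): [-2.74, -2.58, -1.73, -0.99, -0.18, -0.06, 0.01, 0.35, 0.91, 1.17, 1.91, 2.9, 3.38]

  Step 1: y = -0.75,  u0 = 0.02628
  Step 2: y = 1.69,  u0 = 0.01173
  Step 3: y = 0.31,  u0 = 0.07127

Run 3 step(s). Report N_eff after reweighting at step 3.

step 1: w=[0.0101, 0.0164, 0.1115, 0.2297, 0.1854, 0.1643, 0.1515, 0.0913, 0.0265, 0.0125, 0.0008, 0.0000, 0.0000]  mean=-0.4597  Neff=6.2863  idx=[1, 2, 3, 3, 3, 4, 4, 5, 5, 6, 6, 7, 7]
step 2: w=[0.0000, 0.0001, 0.0032, 0.0032, 0.0032, 0.0616, 0.0616, 0.0872, 0.0872, 0.1057, 0.1057, 0.2406, 0.2406]  mean=0.1282  Neff=6.2116  idx=[5, 6, 7, 8, 9, 9, 10, 11, 11, 11, 12, 12, 12]
step 3: w=[0.0675, 0.0675, 0.0733, 0.0733, 0.0761, 0.0761, 0.0761, 0.0817, 0.0817, 0.0817, 0.0817, 0.0817, 0.0817]  mean=0.1407  Neff=12.9423  idx=[1, 2, 3, 4, 5, 6, 7, 8, 9, 10, 11, 11, 12]

N_eff = 12.9423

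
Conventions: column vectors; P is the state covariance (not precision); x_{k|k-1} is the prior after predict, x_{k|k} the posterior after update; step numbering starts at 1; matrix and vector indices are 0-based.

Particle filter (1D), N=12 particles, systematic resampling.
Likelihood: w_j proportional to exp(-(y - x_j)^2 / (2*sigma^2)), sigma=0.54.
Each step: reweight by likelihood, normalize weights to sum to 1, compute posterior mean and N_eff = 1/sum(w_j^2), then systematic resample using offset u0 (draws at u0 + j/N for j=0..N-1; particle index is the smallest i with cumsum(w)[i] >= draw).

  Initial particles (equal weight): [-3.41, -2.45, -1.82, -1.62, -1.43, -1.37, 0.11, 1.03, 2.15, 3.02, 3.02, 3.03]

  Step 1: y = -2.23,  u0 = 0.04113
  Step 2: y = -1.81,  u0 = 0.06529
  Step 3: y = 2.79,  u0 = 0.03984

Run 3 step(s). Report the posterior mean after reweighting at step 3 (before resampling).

step 1: w=[0.0316, 0.3168, 0.2580, 0.1819, 0.1149, 0.0968, 0.0000, 0.0000, 0.0000, 0.0000, 0.0000, 0.0000]  mean=-1.9450  Neff=4.4730  idx=[1, 1, 1, 1, 2, 2, 2, 3, 3, 4, 4, 5]
step 2: w=[0.0542, 0.0542, 0.0542, 0.0542, 0.1094, 0.1094, 0.1094, 0.1028, 0.1028, 0.0854, 0.0854, 0.0785]  mean=-1.8135  Neff=11.1660  idx=[1, 2, 4, 4, 5, 6, 7, 8, 8, 9, 10, 11]
step 3: w=[0.0000, 0.0000, 0.0006, 0.0006, 0.0006, 0.0006, 0.0132, 0.0132, 0.0132, 0.2193, 0.2193, 0.5194]  mean=-1.4073  Neff=2.7284  idx=[8, 9, 9, 10, 10, 10, 11, 11, 11, 11, 11, 11]

post_mean = -1.4073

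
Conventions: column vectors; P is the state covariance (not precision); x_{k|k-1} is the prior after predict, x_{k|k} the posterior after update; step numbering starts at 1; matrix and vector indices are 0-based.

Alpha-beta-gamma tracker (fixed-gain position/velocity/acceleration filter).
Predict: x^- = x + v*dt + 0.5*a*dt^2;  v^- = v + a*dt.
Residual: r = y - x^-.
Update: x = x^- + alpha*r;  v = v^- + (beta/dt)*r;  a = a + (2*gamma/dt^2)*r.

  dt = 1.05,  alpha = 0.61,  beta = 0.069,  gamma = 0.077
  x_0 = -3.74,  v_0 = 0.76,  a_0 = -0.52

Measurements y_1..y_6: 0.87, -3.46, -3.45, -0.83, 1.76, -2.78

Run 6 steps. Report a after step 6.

step 1: x_pred=-3.2287  r=4.0987  x^+=-0.7285  v^+=0.4833  a^+=0.0525
step 2: x_pred=-0.1920  r=-3.2680  x^+=-2.1855  v^+=0.3237  a^+=-0.4040
step 3: x_pred=-2.0683  r=-1.3817  x^+=-2.9111  v^+=-0.1912  a^+=-0.5970
step 4: x_pred=-3.4410  r=2.6110  x^+=-1.8483  v^+=-0.6465  a^+=-0.2323
step 5: x_pred=-2.6551  r=4.4151  x^+=0.0381  v^+=-0.6002  a^+=0.3845
step 6: x_pred=-0.3802  r=-2.3998  x^+=-1.8441  v^+=-0.3542  a^+=0.0492

a_post = 0.0492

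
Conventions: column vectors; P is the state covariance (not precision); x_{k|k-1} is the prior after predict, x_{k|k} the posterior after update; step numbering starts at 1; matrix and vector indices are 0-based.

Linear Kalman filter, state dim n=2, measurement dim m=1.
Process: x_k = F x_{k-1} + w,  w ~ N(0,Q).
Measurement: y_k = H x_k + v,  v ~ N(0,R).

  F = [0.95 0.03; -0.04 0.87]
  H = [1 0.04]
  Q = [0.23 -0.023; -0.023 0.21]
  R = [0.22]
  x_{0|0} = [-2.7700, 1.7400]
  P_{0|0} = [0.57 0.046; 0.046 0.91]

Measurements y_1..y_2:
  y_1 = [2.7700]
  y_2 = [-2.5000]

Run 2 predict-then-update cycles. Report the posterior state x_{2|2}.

step 1: x^-=[-2.5793, 1.6246]  P^-=[0.7479 0.0171; 0.0171 0.8965]  S=[0.9707]  K=[0.7712; 0.0545]  nu=[5.2843]  x^+=[1.4958, 1.9127]  P^+=[0.1706 -0.0238; -0.0238 0.8936]
step 2: x^-=[1.4784, 1.6042]  P^-=[0.3834 -0.0258; -0.0258 0.8883]  S=[0.6028]  K=[0.6344; 0.0162]  nu=[-4.0426]  x^+=[-1.0861, 1.5387]  P^+=[0.1408 -0.0320; -0.0320 0.8881]

x_post = [-1.0861, 1.5387]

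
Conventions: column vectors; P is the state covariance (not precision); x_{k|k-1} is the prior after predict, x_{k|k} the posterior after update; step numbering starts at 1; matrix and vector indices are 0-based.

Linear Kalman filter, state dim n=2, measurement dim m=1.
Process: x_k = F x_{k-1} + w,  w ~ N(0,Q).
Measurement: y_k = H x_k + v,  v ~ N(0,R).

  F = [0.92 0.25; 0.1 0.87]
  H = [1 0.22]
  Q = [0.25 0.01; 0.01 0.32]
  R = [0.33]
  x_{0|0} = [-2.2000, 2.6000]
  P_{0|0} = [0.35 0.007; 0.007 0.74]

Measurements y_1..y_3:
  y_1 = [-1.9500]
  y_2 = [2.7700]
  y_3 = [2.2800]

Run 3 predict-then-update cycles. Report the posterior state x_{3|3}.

step 1: x^-=[-1.3740, 2.0420]  P^-=[0.5957 0.2089; 0.2089 0.8848]  S=[1.0605]  K=[0.6051; 0.3806]  nu=[-1.0252]  x^+=[-1.9944, 1.6518]  P^+=[0.2074 -0.0353; -0.0353 0.7312]
step 2: x^-=[-1.4219, 1.2376]  P^-=[0.4551 0.1590; 0.1590 0.8694]  S=[0.8971]  K=[0.5462; 0.3905]  nu=[3.9196]  x^+=[0.7192, 2.7681]  P^+=[0.1874 -0.0323; -0.0323 0.7326]
step 3: x^-=[1.3537, 2.4801]  P^-=[0.4395 0.1599; 0.1599 0.8708]  S=[0.8820]  K=[0.5382; 0.3985]  nu=[0.3807]  x^+=[1.5586, 2.6318]  P^+=[0.1840 -0.0293; -0.0293 0.7307]

x_post = [1.5586, 2.6318]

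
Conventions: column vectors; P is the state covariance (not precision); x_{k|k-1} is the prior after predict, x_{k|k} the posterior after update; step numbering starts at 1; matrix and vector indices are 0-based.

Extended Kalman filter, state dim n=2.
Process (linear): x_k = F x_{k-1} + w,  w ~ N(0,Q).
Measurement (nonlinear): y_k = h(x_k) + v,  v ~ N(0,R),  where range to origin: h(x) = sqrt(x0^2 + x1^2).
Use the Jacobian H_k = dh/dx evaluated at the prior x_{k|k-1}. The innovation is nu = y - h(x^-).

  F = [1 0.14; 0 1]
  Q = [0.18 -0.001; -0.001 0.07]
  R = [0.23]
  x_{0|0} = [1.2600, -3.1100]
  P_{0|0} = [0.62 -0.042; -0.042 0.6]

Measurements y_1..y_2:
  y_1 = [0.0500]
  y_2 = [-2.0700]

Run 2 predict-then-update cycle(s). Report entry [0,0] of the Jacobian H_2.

step 1: x^-=[0.8246, -3.1100]  P^-=[0.8000 0.0410; 0.0410 0.6700]  H_jac=[0.2563 -0.9666]  S=[0.8882]  K=[0.1862; -0.7173]  nu=[-3.1675]  x^+=[0.2348, -0.8380]  P^+=[0.7692 0.1596; 0.1596 0.2130]
step 2: x^-=[0.1175, -0.8380]  P^-=[0.9981 0.1885; 0.1885 0.2830]  H_jac=[0.1388 -0.9903]  S=[0.4750]  K=[-0.1013; -0.5350]  nu=[-2.9162]  x^+=[0.4128, 0.7221]  P^+=[0.9932 0.1627; 0.1627 0.1471]

H_jac[0,0] = 0.1388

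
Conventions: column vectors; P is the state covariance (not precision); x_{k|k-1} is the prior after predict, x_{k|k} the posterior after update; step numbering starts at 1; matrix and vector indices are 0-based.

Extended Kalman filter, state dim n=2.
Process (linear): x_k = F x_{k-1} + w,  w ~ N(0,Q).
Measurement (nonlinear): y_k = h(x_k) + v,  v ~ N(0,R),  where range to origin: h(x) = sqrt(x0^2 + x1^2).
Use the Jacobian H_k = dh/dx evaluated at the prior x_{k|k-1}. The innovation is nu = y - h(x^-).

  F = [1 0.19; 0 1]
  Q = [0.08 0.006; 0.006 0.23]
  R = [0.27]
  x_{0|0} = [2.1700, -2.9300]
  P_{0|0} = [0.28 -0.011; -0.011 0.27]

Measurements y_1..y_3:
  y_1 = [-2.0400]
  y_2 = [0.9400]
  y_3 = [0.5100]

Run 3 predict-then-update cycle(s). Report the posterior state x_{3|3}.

x_post = [0.6702, 0.1950]

step 1: x^-=[1.6133, -2.9300]  P^-=[0.3656 0.0463; 0.0463 0.5000]  H_jac=[0.4823 -0.8760]  S=[0.6996]  K=[0.1941; -0.5941]  nu=[-5.3848]  x^+=[0.5683, 0.2693]  P^+=[0.3392 0.1270; 0.1270 0.2530]
step 2: x^-=[0.6195, 0.2693]  P^-=[0.4766 0.1810; 0.1810 0.4830]  H_jac=[0.9171 0.3987]  S=[0.8800]  K=[0.5787; 0.4075]  nu=[0.2645]  x^+=[0.7725, 0.3771]  P^+=[0.1819 -0.0265; -0.0265 0.3369]
step 3: x^-=[0.8442, 0.3771]  P^-=[0.2640 0.0435; 0.0435 0.5669]  H_jac=[0.9130 0.4079]  S=[0.6168]  K=[0.4196; 0.4393]  nu=[-0.4146]  x^+=[0.6702, 0.1950]  P^+=[0.1554 -0.0702; -0.0702 0.4479]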